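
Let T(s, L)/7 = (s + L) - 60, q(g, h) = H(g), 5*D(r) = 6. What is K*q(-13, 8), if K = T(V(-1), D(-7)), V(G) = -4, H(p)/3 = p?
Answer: 85722/5 ≈ 17144.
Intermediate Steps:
H(p) = 3*p
D(r) = 6/5 (D(r) = (⅕)*6 = 6/5)
q(g, h) = 3*g
T(s, L) = -420 + 7*L + 7*s (T(s, L) = 7*((s + L) - 60) = 7*((L + s) - 60) = 7*(-60 + L + s) = -420 + 7*L + 7*s)
K = -2198/5 (K = -420 + 7*(6/5) + 7*(-4) = -420 + 42/5 - 28 = -2198/5 ≈ -439.60)
K*q(-13, 8) = -6594*(-13)/5 = -2198/5*(-39) = 85722/5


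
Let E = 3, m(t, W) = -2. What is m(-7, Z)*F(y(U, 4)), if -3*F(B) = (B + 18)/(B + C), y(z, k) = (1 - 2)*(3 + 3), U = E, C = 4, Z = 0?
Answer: -4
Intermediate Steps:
U = 3
y(z, k) = -6 (y(z, k) = -1*6 = -6)
F(B) = -(18 + B)/(3*(4 + B)) (F(B) = -(B + 18)/(3*(B + 4)) = -(18 + B)/(3*(4 + B)))
m(-7, Z)*F(y(U, 4)) = -2*(-18 - 1*(-6))/(3*(4 - 6)) = -2*(-18 + 6)/(3*(-2)) = -2*(-1)*(-12)/(3*2) = -2*2 = -4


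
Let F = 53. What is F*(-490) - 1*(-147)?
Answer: -25823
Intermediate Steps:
F*(-490) - 1*(-147) = 53*(-490) - 1*(-147) = -25970 + 147 = -25823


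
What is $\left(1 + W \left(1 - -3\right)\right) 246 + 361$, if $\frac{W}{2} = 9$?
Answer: $18319$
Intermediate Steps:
$W = 18$ ($W = 2 \cdot 9 = 18$)
$\left(1 + W \left(1 - -3\right)\right) 246 + 361 = \left(1 + 18 \left(1 - -3\right)\right) 246 + 361 = \left(1 + 18 \left(1 + 3\right)\right) 246 + 361 = \left(1 + 18 \cdot 4\right) 246 + 361 = \left(1 + 72\right) 246 + 361 = 73 \cdot 246 + 361 = 17958 + 361 = 18319$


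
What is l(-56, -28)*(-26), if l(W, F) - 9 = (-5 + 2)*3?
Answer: 0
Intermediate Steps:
l(W, F) = 0 (l(W, F) = 9 + (-5 + 2)*3 = 9 - 3*3 = 9 - 9 = 0)
l(-56, -28)*(-26) = 0*(-26) = 0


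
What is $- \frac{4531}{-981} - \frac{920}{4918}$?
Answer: $\frac{10690469}{2412279} \approx 4.4317$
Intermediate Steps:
$- \frac{4531}{-981} - \frac{920}{4918} = \left(-4531\right) \left(- \frac{1}{981}\right) - \frac{460}{2459} = \frac{4531}{981} - \frac{460}{2459} = \frac{10690469}{2412279}$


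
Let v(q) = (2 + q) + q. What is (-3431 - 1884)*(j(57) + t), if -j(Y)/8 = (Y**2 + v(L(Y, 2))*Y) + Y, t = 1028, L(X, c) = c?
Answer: 149649140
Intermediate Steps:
v(q) = 2 + 2*q
j(Y) = -56*Y - 8*Y**2 (j(Y) = -8*((Y**2 + (2 + 2*2)*Y) + Y) = -8*((Y**2 + (2 + 4)*Y) + Y) = -8*((Y**2 + 6*Y) + Y) = -8*(Y**2 + 7*Y) = -56*Y - 8*Y**2)
(-3431 - 1884)*(j(57) + t) = (-3431 - 1884)*(-8*57*(7 + 57) + 1028) = -5315*(-8*57*64 + 1028) = -5315*(-29184 + 1028) = -5315*(-28156) = 149649140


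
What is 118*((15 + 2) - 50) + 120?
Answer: -3774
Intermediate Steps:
118*((15 + 2) - 50) + 120 = 118*(17 - 50) + 120 = 118*(-33) + 120 = -3894 + 120 = -3774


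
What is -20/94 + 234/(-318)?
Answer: -2363/2491 ≈ -0.94862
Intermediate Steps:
-20/94 + 234/(-318) = -20*1/94 + 234*(-1/318) = -10/47 - 39/53 = -2363/2491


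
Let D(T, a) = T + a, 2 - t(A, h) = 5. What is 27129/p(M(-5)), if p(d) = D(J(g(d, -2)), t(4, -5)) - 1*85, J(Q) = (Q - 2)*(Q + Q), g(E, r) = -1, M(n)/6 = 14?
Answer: -27129/82 ≈ -330.84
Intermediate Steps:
M(n) = 84 (M(n) = 6*14 = 84)
t(A, h) = -3 (t(A, h) = 2 - 1*5 = 2 - 5 = -3)
J(Q) = 2*Q*(-2 + Q) (J(Q) = (-2 + Q)*(2*Q) = 2*Q*(-2 + Q))
p(d) = -82 (p(d) = (2*(-1)*(-2 - 1) - 3) - 1*85 = (2*(-1)*(-3) - 3) - 85 = (6 - 3) - 85 = 3 - 85 = -82)
27129/p(M(-5)) = 27129/(-82) = 27129*(-1/82) = -27129/82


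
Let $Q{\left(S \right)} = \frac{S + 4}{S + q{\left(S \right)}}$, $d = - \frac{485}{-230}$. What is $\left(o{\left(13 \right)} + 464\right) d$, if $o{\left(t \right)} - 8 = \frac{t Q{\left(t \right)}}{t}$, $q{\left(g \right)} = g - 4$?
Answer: $\frac{1008897}{1012} \approx 996.93$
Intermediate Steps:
$d = \frac{97}{46}$ ($d = \left(-485\right) \left(- \frac{1}{230}\right) = \frac{97}{46} \approx 2.1087$)
$q{\left(g \right)} = -4 + g$ ($q{\left(g \right)} = g - 4 = -4 + g$)
$Q{\left(S \right)} = \frac{4 + S}{-4 + 2 S}$ ($Q{\left(S \right)} = \frac{S + 4}{S + \left(-4 + S\right)} = \frac{4 + S}{-4 + 2 S}$)
$o{\left(t \right)} = 8 + \frac{4 + t}{2 \left(-2 + t\right)}$ ($o{\left(t \right)} = 8 + \frac{t \frac{4 + t}{2 \left(-2 + t\right)}}{t} = 8 + \frac{\frac{1}{2} t \frac{1}{-2 + t} \left(4 + t\right)}{t} = 8 + \frac{4 + t}{2 \left(-2 + t\right)}$)
$\left(o{\left(13 \right)} + 464\right) d = \left(\frac{-28 + 17 \cdot 13}{2 \left(-2 + 13\right)} + 464\right) \frac{97}{46} = \left(\frac{-28 + 221}{2 \cdot 11} + 464\right) \frac{97}{46} = \left(\frac{1}{2} \cdot \frac{1}{11} \cdot 193 + 464\right) \frac{97}{46} = \left(\frac{193}{22} + 464\right) \frac{97}{46} = \frac{10401}{22} \cdot \frac{97}{46} = \frac{1008897}{1012}$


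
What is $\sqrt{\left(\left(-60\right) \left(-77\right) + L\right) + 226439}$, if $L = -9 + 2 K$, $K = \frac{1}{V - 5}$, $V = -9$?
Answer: $\frac{\sqrt{11321443}}{7} \approx 480.68$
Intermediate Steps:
$K = - \frac{1}{14}$ ($K = \frac{1}{-9 - 5} = \frac{1}{-14} = - \frac{1}{14} \approx -0.071429$)
$L = - \frac{64}{7}$ ($L = -9 + 2 \left(- \frac{1}{14}\right) = -9 - \frac{1}{7} = - \frac{64}{7} \approx -9.1429$)
$\sqrt{\left(\left(-60\right) \left(-77\right) + L\right) + 226439} = \sqrt{\left(\left(-60\right) \left(-77\right) - \frac{64}{7}\right) + 226439} = \sqrt{\left(4620 - \frac{64}{7}\right) + 226439} = \sqrt{\frac{32276}{7} + 226439} = \sqrt{\frac{1617349}{7}} = \frac{\sqrt{11321443}}{7}$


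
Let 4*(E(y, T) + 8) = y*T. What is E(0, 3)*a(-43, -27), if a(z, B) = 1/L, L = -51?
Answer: 8/51 ≈ 0.15686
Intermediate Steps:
a(z, B) = -1/51 (a(z, B) = 1/(-51) = -1/51)
E(y, T) = -8 + T*y/4 (E(y, T) = -8 + (y*T)/4 = -8 + (T*y)/4 = -8 + T*y/4)
E(0, 3)*a(-43, -27) = (-8 + (¼)*3*0)*(-1/51) = (-8 + 0)*(-1/51) = -8*(-1/51) = 8/51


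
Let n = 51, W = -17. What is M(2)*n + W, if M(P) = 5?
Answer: 238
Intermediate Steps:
M(2)*n + W = 5*51 - 17 = 255 - 17 = 238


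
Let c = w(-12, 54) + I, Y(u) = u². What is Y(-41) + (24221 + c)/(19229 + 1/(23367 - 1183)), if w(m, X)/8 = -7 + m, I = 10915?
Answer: 717850571353/426576137 ≈ 1682.8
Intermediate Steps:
w(m, X) = -56 + 8*m (w(m, X) = 8*(-7 + m) = -56 + 8*m)
c = 10763 (c = (-56 + 8*(-12)) + 10915 = (-56 - 96) + 10915 = -152 + 10915 = 10763)
Y(-41) + (24221 + c)/(19229 + 1/(23367 - 1183)) = (-41)² + (24221 + 10763)/(19229 + 1/(23367 - 1183)) = 1681 + 34984/(19229 + 1/22184) = 1681 + 34984/(426576137/22184) = 1681 + 34984*(22184/426576137) = 1681 + 776085056/426576137 = 717850571353/426576137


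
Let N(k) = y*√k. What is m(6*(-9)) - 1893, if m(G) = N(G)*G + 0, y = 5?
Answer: -1893 - 810*I*√6 ≈ -1893.0 - 1984.1*I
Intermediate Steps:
N(k) = 5*√k
m(G) = 5*G^(3/2) (m(G) = (5*√G)*G + 0 = 5*G^(3/2) + 0 = 5*G^(3/2))
m(6*(-9)) - 1893 = 5*(6*(-9))^(3/2) - 1893 = 5*(-54)^(3/2) - 1893 = 5*(-162*I*√6) - 1893 = -810*I*√6 - 1893 = -1893 - 810*I*√6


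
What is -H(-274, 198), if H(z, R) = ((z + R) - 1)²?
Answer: -5929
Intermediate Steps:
H(z, R) = (-1 + R + z)² (H(z, R) = ((R + z) - 1)² = (-1 + R + z)²)
-H(-274, 198) = -(-1 + 198 - 274)² = -1*(-77)² = -1*5929 = -5929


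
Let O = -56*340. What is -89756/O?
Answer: 22439/4760 ≈ 4.7141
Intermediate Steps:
O = -19040
-89756/O = -89756/(-19040) = -89756*(-1/19040) = 22439/4760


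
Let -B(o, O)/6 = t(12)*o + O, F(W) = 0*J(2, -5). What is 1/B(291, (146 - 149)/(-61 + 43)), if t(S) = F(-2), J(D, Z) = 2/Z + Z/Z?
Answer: -1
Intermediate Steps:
J(D, Z) = 1 + 2/Z (J(D, Z) = 2/Z + 1 = 1 + 2/Z)
F(W) = 0 (F(W) = 0*((2 - 5)/(-5)) = 0*(-1/5*(-3)) = 0*(3/5) = 0)
t(S) = 0
B(o, O) = -6*O (B(o, O) = -6*(0*o + O) = -6*(0 + O) = -6*O)
1/B(291, (146 - 149)/(-61 + 43)) = 1/(-6*(146 - 149)/(-61 + 43)) = 1/(-(-18)/(-18)) = 1/(-(-18)*(-1)/18) = 1/(-6*1/6) = 1/(-1) = -1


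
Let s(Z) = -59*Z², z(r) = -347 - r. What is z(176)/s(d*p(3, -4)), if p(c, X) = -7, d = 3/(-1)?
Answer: 523/26019 ≈ 0.020101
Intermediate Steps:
d = -3 (d = 3*(-1) = -3)
z(176)/s(d*p(3, -4)) = (-347 - 1*176)/((-59*(-3*(-7))²)) = (-347 - 176)/((-59*21²)) = -523/((-59*441)) = -523/(-26019) = -523*(-1/26019) = 523/26019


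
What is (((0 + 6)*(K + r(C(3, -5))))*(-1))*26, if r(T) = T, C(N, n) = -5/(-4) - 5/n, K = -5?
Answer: 429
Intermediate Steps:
C(N, n) = 5/4 - 5/n (C(N, n) = -5*(-¼) - 5/n = 5/4 - 5/n)
(((0 + 6)*(K + r(C(3, -5))))*(-1))*26 = (((0 + 6)*(-5 + (5/4 - 5/(-5))))*(-1))*26 = ((6*(-5 + (5/4 - 5*(-⅕))))*(-1))*26 = ((6*(-5 + (5/4 + 1)))*(-1))*26 = ((6*(-5 + 9/4))*(-1))*26 = ((6*(-11/4))*(-1))*26 = -33/2*(-1)*26 = (33/2)*26 = 429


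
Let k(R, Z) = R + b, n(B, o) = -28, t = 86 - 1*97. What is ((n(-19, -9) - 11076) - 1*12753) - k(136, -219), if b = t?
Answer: -23982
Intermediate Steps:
t = -11 (t = 86 - 97 = -11)
b = -11
k(R, Z) = -11 + R (k(R, Z) = R - 11 = -11 + R)
((n(-19, -9) - 11076) - 1*12753) - k(136, -219) = ((-28 - 11076) - 1*12753) - (-11 + 136) = (-11104 - 12753) - 1*125 = -23857 - 125 = -23982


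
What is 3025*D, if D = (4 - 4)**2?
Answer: 0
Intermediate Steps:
D = 0 (D = 0**2 = 0)
3025*D = 3025*0 = 0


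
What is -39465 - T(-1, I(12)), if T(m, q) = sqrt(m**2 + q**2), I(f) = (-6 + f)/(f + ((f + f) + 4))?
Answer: -39465 - sqrt(409)/20 ≈ -39466.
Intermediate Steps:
I(f) = (-6 + f)/(4 + 3*f) (I(f) = (-6 + f)/(f + (2*f + 4)) = (-6 + f)/(f + (4 + 2*f)) = (-6 + f)/(4 + 3*f))
-39465 - T(-1, I(12)) = -39465 - sqrt((-1)**2 + ((-6 + 12)/(4 + 3*12))**2) = -39465 - sqrt(1 + (6/(4 + 36))**2) = -39465 - sqrt(1 + (6/40)**2) = -39465 - sqrt(1 + ((1/40)*6)**2) = -39465 - sqrt(1 + (3/20)**2) = -39465 - sqrt(1 + 9/400) = -39465 - sqrt(409/400) = -39465 - sqrt(409)/20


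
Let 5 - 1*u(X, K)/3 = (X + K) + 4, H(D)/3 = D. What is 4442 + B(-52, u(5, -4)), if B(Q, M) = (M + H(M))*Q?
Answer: 4442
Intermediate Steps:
H(D) = 3*D
u(X, K) = 3 - 3*K - 3*X (u(X, K) = 15 - 3*((X + K) + 4) = 15 - 3*((K + X) + 4) = 15 - 3*(4 + K + X) = 15 + (-12 - 3*K - 3*X) = 3 - 3*K - 3*X)
B(Q, M) = 4*M*Q (B(Q, M) = (M + 3*M)*Q = (4*M)*Q = 4*M*Q)
4442 + B(-52, u(5, -4)) = 4442 + 4*(3 - 3*(-4) - 3*5)*(-52) = 4442 + 4*(3 + 12 - 15)*(-52) = 4442 + 4*0*(-52) = 4442 + 0 = 4442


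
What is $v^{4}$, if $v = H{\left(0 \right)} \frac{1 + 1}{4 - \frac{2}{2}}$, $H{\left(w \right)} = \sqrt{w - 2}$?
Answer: $\frac{64}{81} \approx 0.79012$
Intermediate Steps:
$H{\left(w \right)} = \sqrt{-2 + w}$
$v = \frac{2 i \sqrt{2}}{3}$ ($v = \sqrt{-2 + 0} \frac{1 + 1}{4 - \frac{2}{2}} = \sqrt{-2} \frac{2}{4 - 1} = i \sqrt{2} \frac{2}{4 - 1} = i \sqrt{2} \cdot \frac{2}{3} = \frac{2 i \sqrt{2}}{3} \approx 0.94281 i$)
$v^{4} = \left(\frac{2 i \sqrt{2}}{3}\right)^{4} = \frac{64}{81}$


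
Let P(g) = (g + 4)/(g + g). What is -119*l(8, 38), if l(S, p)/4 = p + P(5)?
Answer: -92582/5 ≈ -18516.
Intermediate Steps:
P(g) = (4 + g)/(2*g) (P(g) = (4 + g)/((2*g)) = (4 + g)*(1/(2*g)) = (4 + g)/(2*g))
l(S, p) = 18/5 + 4*p (l(S, p) = 4*(p + (½)*(4 + 5)/5) = 4*(p + (½)*(⅕)*9) = 4*(p + 9/10) = 4*(9/10 + p) = 18/5 + 4*p)
-119*l(8, 38) = -119*(18/5 + 4*38) = -119*(18/5 + 152) = -119*778/5 = -92582/5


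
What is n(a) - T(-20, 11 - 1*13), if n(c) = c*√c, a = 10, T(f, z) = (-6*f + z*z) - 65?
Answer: -59 + 10*√10 ≈ -27.377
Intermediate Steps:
T(f, z) = -65 + z² - 6*f (T(f, z) = (-6*f + z²) - 65 = (z² - 6*f) - 65 = -65 + z² - 6*f)
n(c) = c^(3/2)
n(a) - T(-20, 11 - 1*13) = 10^(3/2) - (-65 + (11 - 1*13)² - 6*(-20)) = 10*√10 - (-65 + (11 - 13)² + 120) = 10*√10 - (-65 + (-2)² + 120) = 10*√10 - (-65 + 4 + 120) = 10*√10 - 1*59 = 10*√10 - 59 = -59 + 10*√10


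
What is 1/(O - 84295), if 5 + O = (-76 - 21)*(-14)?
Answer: -1/82942 ≈ -1.2057e-5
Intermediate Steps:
O = 1353 (O = -5 + (-76 - 21)*(-14) = -5 - 97*(-14) = -5 + 1358 = 1353)
1/(O - 84295) = 1/(1353 - 84295) = 1/(-82942) = -1/82942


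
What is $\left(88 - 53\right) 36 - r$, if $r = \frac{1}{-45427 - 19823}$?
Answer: $\frac{82215001}{65250} \approx 1260.0$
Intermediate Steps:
$r = - \frac{1}{65250}$ ($r = \frac{1}{-65250} = - \frac{1}{65250} \approx -1.5326 \cdot 10^{-5}$)
$\left(88 - 53\right) 36 - r = \left(88 - 53\right) 36 - - \frac{1}{65250} = 35 \cdot 36 + \frac{1}{65250} = 1260 + \frac{1}{65250} = \frac{82215001}{65250}$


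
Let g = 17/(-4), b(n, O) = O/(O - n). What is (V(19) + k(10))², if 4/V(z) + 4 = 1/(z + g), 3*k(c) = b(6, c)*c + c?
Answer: 3433609/30276 ≈ 113.41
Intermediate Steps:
g = -17/4 (g = 17*(-¼) = -17/4 ≈ -4.2500)
k(c) = c/3 + c²/(3*(-6 + c)) (k(c) = ((c/(c - 1*6))*c + c)/3 = ((c/(c - 6))*c + c)/3 = ((c/(-6 + c))*c + c)/3 = (c²/(-6 + c) + c)/3 = (c + c²/(-6 + c))/3 = c/3 + c²/(3*(-6 + c)))
V(z) = 4/(-4 + 1/(-17/4 + z)) (V(z) = 4/(-4 + 1/(z - 17/4)) = 4/(-4 + 1/(-17/4 + z)))
(V(19) + k(10))² = ((17 - 4*19)/(2*(-9 + 2*19)) + (⅔)*10*(-3 + 10)/(-6 + 10))² = ((17 - 76)/(2*(-9 + 38)) + (⅔)*10*7/4)² = ((½)*(-59)/29 + (⅔)*10*(¼)*7)² = ((½)*(1/29)*(-59) + 35/3)² = (-59/58 + 35/3)² = (1853/174)² = 3433609/30276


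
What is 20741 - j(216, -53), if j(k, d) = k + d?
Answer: 20578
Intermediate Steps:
j(k, d) = d + k
20741 - j(216, -53) = 20741 - (-53 + 216) = 20741 - 1*163 = 20741 - 163 = 20578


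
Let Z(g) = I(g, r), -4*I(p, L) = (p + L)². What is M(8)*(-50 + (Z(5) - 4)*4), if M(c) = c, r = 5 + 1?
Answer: -1496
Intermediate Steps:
r = 6
I(p, L) = -(L + p)²/4 (I(p, L) = -(p + L)²/4 = -(L + p)²/4)
Z(g) = -(6 + g)²/4
M(8)*(-50 + (Z(5) - 4)*4) = 8*(-50 + (-(6 + 5)²/4 - 4)*4) = 8*(-50 + (-¼*11² - 4)*4) = 8*(-50 + (-¼*121 - 4)*4) = 8*(-50 + (-121/4 - 4)*4) = 8*(-50 - 137/4*4) = 8*(-50 - 137) = 8*(-187) = -1496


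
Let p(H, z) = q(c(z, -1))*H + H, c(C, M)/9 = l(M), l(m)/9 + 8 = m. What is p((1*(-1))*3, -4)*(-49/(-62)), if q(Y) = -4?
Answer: 441/62 ≈ 7.1129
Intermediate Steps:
l(m) = -72 + 9*m
c(C, M) = -648 + 81*M (c(C, M) = 9*(-72 + 9*M) = -648 + 81*M)
p(H, z) = -3*H (p(H, z) = -4*H + H = -3*H)
p((1*(-1))*3, -4)*(-49/(-62)) = (-3*1*(-1)*3)*(-49/(-62)) = (-(-3)*3)*(-49*(-1/62)) = -3*(-3)*(49/62) = 9*(49/62) = 441/62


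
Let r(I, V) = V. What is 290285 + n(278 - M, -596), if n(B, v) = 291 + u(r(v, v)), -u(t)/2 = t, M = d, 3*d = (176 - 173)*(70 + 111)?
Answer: 291768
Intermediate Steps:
d = 181 (d = ((176 - 173)*(70 + 111))/3 = (3*181)/3 = (1/3)*543 = 181)
M = 181
u(t) = -2*t
n(B, v) = 291 - 2*v
290285 + n(278 - M, -596) = 290285 + (291 - 2*(-596)) = 290285 + (291 + 1192) = 290285 + 1483 = 291768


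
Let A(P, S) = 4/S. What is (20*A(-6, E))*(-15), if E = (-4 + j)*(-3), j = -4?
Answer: -50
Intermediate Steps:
E = 24 (E = (-4 - 4)*(-3) = -8*(-3) = 24)
(20*A(-6, E))*(-15) = (20*(4/24))*(-15) = (20*(4*(1/24)))*(-15) = (20*(⅙))*(-15) = (10/3)*(-15) = -50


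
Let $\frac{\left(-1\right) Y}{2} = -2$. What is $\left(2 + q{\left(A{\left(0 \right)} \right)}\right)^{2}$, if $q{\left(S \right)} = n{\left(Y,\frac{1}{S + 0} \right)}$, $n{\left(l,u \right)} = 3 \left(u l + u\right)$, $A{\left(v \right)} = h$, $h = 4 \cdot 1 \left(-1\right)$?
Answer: $\frac{49}{16} \approx 3.0625$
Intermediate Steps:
$Y = 4$ ($Y = \left(-2\right) \left(-2\right) = 4$)
$h = -4$ ($h = 4 \left(-1\right) = -4$)
$A{\left(v \right)} = -4$
$n{\left(l,u \right)} = 3 u + 3 l u$ ($n{\left(l,u \right)} = 3 \left(l u + u\right) = 3 \left(u + l u\right) = 3 u + 3 l u$)
$q{\left(S \right)} = \frac{15}{S}$ ($q{\left(S \right)} = \frac{3 \left(1 + 4\right)}{S + 0} = 3 \frac{1}{S} 5 = \frac{15}{S}$)
$\left(2 + q{\left(A{\left(0 \right)} \right)}\right)^{2} = \left(2 + \frac{15}{-4}\right)^{2} = \left(2 + 15 \left(- \frac{1}{4}\right)\right)^{2} = \left(2 - \frac{15}{4}\right)^{2} = \left(- \frac{7}{4}\right)^{2} = \frac{49}{16}$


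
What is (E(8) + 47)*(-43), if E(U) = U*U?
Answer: -4773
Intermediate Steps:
E(U) = U**2
(E(8) + 47)*(-43) = (8**2 + 47)*(-43) = (64 + 47)*(-43) = 111*(-43) = -4773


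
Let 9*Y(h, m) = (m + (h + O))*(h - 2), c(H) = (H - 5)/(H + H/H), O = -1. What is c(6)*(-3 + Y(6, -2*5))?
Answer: -47/63 ≈ -0.74603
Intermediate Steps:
c(H) = (-5 + H)/(1 + H) (c(H) = (-5 + H)/(H + 1) = (-5 + H)/(1 + H))
Y(h, m) = (-2 + h)*(-1 + h + m)/9 (Y(h, m) = ((m + (h - 1))*(h - 2))/9 = ((m + (-1 + h))*(-2 + h))/9 = ((-1 + h + m)*(-2 + h))/9 = ((-2 + h)*(-1 + h + m))/9 = (-2 + h)*(-1 + h + m)/9)
c(6)*(-3 + Y(6, -2*5)) = ((-5 + 6)/(1 + 6))*(-3 + (2/9 - (-4)*5/9 - 1/3*6 + (1/9)*6**2 + (1/9)*6*(-2*5))) = (1/7)*(-3 + (2/9 - 2/9*(-10) - 2 + (1/9)*36 + (1/9)*6*(-10))) = ((1/7)*1)*(-3 + (2/9 + 20/9 - 2 + 4 - 20/3)) = (-3 - 20/9)/7 = (1/7)*(-47/9) = -47/63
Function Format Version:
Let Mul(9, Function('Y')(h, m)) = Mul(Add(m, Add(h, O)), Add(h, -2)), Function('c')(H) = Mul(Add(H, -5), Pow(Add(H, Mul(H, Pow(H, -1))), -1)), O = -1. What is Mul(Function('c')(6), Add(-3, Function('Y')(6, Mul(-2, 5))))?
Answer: Rational(-47, 63) ≈ -0.74603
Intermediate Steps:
Function('c')(H) = Mul(Pow(Add(1, H), -1), Add(-5, H)) (Function('c')(H) = Mul(Add(-5, H), Pow(Add(H, 1), -1)) = Mul(Add(-5, H), Pow(Add(1, H), -1)) = Mul(Pow(Add(1, H), -1), Add(-5, H)))
Function('Y')(h, m) = Mul(Rational(1, 9), Add(-2, h), Add(-1, h, m)) (Function('Y')(h, m) = Mul(Rational(1, 9), Mul(Add(m, Add(h, -1)), Add(h, -2))) = Mul(Rational(1, 9), Mul(Add(m, Add(-1, h)), Add(-2, h))) = Mul(Rational(1, 9), Mul(Add(-1, h, m), Add(-2, h))) = Mul(Rational(1, 9), Mul(Add(-2, h), Add(-1, h, m))) = Mul(Rational(1, 9), Add(-2, h), Add(-1, h, m)))
Mul(Function('c')(6), Add(-3, Function('Y')(6, Mul(-2, 5)))) = Mul(Mul(Pow(Add(1, 6), -1), Add(-5, 6)), Add(-3, Add(Rational(2, 9), Mul(Rational(-2, 9), Mul(-2, 5)), Mul(Rational(-1, 3), 6), Mul(Rational(1, 9), Pow(6, 2)), Mul(Rational(1, 9), 6, Mul(-2, 5))))) = Mul(Mul(Pow(7, -1), 1), Add(-3, Add(Rational(2, 9), Mul(Rational(-2, 9), -10), -2, Mul(Rational(1, 9), 36), Mul(Rational(1, 9), 6, -10)))) = Mul(Mul(Rational(1, 7), 1), Add(-3, Add(Rational(2, 9), Rational(20, 9), -2, 4, Rational(-20, 3)))) = Mul(Rational(1, 7), Add(-3, Rational(-20, 9))) = Mul(Rational(1, 7), Rational(-47, 9)) = Rational(-47, 63)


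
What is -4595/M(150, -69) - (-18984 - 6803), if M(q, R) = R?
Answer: 1783898/69 ≈ 25854.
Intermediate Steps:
-4595/M(150, -69) - (-18984 - 6803) = -4595/(-69) - (-18984 - 6803) = -4595*(-1/69) - 1*(-25787) = 4595/69 + 25787 = 1783898/69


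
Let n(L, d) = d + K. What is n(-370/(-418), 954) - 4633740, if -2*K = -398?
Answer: -4632587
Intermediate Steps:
K = 199 (K = -1/2*(-398) = 199)
n(L, d) = 199 + d (n(L, d) = d + 199 = 199 + d)
n(-370/(-418), 954) - 4633740 = (199 + 954) - 4633740 = 1153 - 4633740 = -4632587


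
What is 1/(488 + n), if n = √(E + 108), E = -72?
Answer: 1/494 ≈ 0.0020243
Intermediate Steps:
n = 6 (n = √(-72 + 108) = √36 = 6)
1/(488 + n) = 1/(488 + 6) = 1/494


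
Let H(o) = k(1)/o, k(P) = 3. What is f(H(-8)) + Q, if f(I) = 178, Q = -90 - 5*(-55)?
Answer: 363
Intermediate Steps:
Q = 185 (Q = -90 + 275 = 185)
H(o) = 3/o
f(H(-8)) + Q = 178 + 185 = 363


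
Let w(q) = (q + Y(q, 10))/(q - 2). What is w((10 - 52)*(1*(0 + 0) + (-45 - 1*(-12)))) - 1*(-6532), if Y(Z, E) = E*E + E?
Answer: 1130223/173 ≈ 6533.1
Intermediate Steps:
Y(Z, E) = E + E² (Y(Z, E) = E² + E = E + E²)
w(q) = (110 + q)/(-2 + q) (w(q) = (q + 10*(1 + 10))/(q - 2) = (q + 10*11)/(-2 + q) = (q + 110)/(-2 + q) = (110 + q)/(-2 + q))
w((10 - 52)*(1*(0 + 0) + (-45 - 1*(-12)))) - 1*(-6532) = (110 + (10 - 52)*(1*(0 + 0) + (-45 - 1*(-12))))/(-2 + (10 - 52)*(1*(0 + 0) + (-45 - 1*(-12)))) - 1*(-6532) = (110 - 42*(1*0 + (-45 + 12)))/(-2 - 42*(1*0 + (-45 + 12))) + 6532 = (110 - 42*(0 - 33))/(-2 - 42*(0 - 33)) + 6532 = (110 - 42*(-33))/(-2 - 42*(-33)) + 6532 = (110 + 1386)/(-2 + 1386) + 6532 = 1496/1384 + 6532 = (1/1384)*1496 + 6532 = 187/173 + 6532 = 1130223/173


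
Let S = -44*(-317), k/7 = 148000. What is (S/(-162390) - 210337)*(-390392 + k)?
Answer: -11025899817775912/81195 ≈ -1.3580e+11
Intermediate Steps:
k = 1036000 (k = 7*148000 = 1036000)
S = 13948
(S/(-162390) - 210337)*(-390392 + k) = (13948/(-162390) - 210337)*(-390392 + 1036000) = (13948*(-1/162390) - 210337)*645608 = (-6974/81195 - 210337)*645608 = -17078319689/81195*645608 = -11025899817775912/81195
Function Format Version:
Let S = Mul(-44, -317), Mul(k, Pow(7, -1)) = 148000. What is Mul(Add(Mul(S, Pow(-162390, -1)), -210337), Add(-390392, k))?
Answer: Rational(-11025899817775912, 81195) ≈ -1.3580e+11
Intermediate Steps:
k = 1036000 (k = Mul(7, 148000) = 1036000)
S = 13948
Mul(Add(Mul(S, Pow(-162390, -1)), -210337), Add(-390392, k)) = Mul(Add(Mul(13948, Pow(-162390, -1)), -210337), Add(-390392, 1036000)) = Mul(Add(Mul(13948, Rational(-1, 162390)), -210337), 645608) = Mul(Add(Rational(-6974, 81195), -210337), 645608) = Mul(Rational(-17078319689, 81195), 645608) = Rational(-11025899817775912, 81195)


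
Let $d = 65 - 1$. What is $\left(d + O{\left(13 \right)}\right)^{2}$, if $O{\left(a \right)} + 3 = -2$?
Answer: $3481$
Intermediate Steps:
$d = 64$ ($d = 65 - 1 = 64$)
$O{\left(a \right)} = -5$ ($O{\left(a \right)} = -3 - 2 = -5$)
$\left(d + O{\left(13 \right)}\right)^{2} = \left(64 - 5\right)^{2} = 59^{2} = 3481$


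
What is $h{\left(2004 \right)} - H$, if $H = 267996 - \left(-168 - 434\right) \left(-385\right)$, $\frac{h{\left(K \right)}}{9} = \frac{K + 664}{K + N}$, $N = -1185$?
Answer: $- \frac{3293898}{91} \approx -36197.0$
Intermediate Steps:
$h{\left(K \right)} = \frac{9 \left(664 + K\right)}{-1185 + K}$ ($h{\left(K \right)} = 9 \frac{K + 664}{K - 1185} = 9 \frac{664 + K}{-1185 + K} = \frac{9 \left(664 + K\right)}{-1185 + K}$)
$H = 36226$ ($H = 267996 - \left(-602\right) \left(-385\right) = 267996 - 231770 = 36226$)
$h{\left(2004 \right)} - H = \frac{9 \left(664 + 2004\right)}{-1185 + 2004} - 36226 = 9 \cdot \frac{1}{819} \cdot 2668 - 36226 = \frac{2668}{91} - 36226 = - \frac{3293898}{91}$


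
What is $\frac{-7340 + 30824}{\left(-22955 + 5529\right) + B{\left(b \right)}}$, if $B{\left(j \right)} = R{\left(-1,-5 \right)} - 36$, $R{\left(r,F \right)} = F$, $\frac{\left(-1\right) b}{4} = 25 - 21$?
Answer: $- \frac{23484}{17467} \approx -1.3445$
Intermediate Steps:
$b = -16$ ($b = - 4 \left(25 - 21\right) = \left(-4\right) 4 = -16$)
$B{\left(j \right)} = -41$ ($B{\left(j \right)} = -5 - 36 = -41$)
$\frac{-7340 + 30824}{\left(-22955 + 5529\right) + B{\left(b \right)}} = \frac{-7340 + 30824}{\left(-22955 + 5529\right) - 41} = \frac{23484}{-17426 - 41} = \frac{23484}{-17467} = 23484 \left(- \frac{1}{17467}\right) = - \frac{23484}{17467}$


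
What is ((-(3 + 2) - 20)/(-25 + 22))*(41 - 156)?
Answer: -2875/3 ≈ -958.33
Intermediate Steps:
((-(3 + 2) - 20)/(-25 + 22))*(41 - 156) = ((-1*5 - 20)/(-3))*(-115) = ((-5 - 20)*(-⅓))*(-115) = -25*(-⅓)*(-115) = (25/3)*(-115) = -2875/3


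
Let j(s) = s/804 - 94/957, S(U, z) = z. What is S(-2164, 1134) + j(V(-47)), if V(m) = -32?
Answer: 24234032/21373 ≈ 1133.9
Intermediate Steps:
j(s) = -94/957 + s/804 (j(s) = s*(1/804) - 94*1/957 = s/804 - 94/957 = -94/957 + s/804)
S(-2164, 1134) + j(V(-47)) = 1134 + (-94/957 + (1/804)*(-32)) = 1134 + (-94/957 - 8/201) = 1134 - 2950/21373 = 24234032/21373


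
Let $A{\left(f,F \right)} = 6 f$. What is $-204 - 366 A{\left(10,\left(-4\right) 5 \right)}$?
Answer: $-22164$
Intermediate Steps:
$-204 - 366 A{\left(10,\left(-4\right) 5 \right)} = -204 - 366 \cdot 6 \cdot 10 = -204 - 21960 = -22164$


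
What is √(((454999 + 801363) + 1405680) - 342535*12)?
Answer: I*√1448378 ≈ 1203.5*I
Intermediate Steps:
√(((454999 + 801363) + 1405680) - 342535*12) = √((1256362 + 1405680) - 4110420) = √(2662042 - 4110420) = √(-1448378) = I*√1448378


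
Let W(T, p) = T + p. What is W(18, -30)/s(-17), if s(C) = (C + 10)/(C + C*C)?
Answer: 3264/7 ≈ 466.29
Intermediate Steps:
s(C) = (10 + C)/(C + C²)
W(18, -30)/s(-17) = (18 - 30)/(((10 - 17)/((-17)*(1 - 17)))) = -12/((-1/17*(-7)/(-16))) = -12/((-1/17*(-1/16)*(-7))) = -12/(-7/272) = -12*(-272/7) = 3264/7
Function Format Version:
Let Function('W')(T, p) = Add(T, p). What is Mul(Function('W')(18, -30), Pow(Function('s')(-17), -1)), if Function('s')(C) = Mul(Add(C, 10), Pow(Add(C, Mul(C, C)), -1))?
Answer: Rational(3264, 7) ≈ 466.29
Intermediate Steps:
Function('s')(C) = Mul(Pow(Add(C, Pow(C, 2)), -1), Add(10, C)) (Function('s')(C) = Mul(Add(10, C), Pow(Add(C, Pow(C, 2)), -1)) = Mul(Pow(Add(C, Pow(C, 2)), -1), Add(10, C)))
Mul(Function('W')(18, -30), Pow(Function('s')(-17), -1)) = Mul(Add(18, -30), Pow(Mul(Pow(-17, -1), Pow(Add(1, -17), -1), Add(10, -17)), -1)) = Mul(-12, Pow(Mul(Rational(-1, 17), Pow(-16, -1), -7), -1)) = Mul(-12, Pow(Mul(Rational(-1, 17), Rational(-1, 16), -7), -1)) = Mul(-12, Pow(Rational(-7, 272), -1)) = Mul(-12, Rational(-272, 7)) = Rational(3264, 7)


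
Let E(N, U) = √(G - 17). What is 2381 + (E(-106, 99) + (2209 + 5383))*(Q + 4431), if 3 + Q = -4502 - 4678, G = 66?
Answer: -36108067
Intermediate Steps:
E(N, U) = 7 (E(N, U) = √(66 - 17) = √49 = 7)
Q = -9183 (Q = -3 + (-4502 - 4678) = -3 - 9180 = -9183)
2381 + (E(-106, 99) + (2209 + 5383))*(Q + 4431) = 2381 + (7 + (2209 + 5383))*(-9183 + 4431) = 2381 + (7 + 7592)*(-4752) = 2381 + 7599*(-4752) = 2381 - 36110448 = -36108067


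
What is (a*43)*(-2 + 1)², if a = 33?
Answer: 1419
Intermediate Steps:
(a*43)*(-2 + 1)² = (33*43)*(-2 + 1)² = 1419*(-1)² = 1419*1 = 1419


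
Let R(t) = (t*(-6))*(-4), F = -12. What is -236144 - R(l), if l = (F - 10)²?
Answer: -247760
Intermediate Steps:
l = 484 (l = (-12 - 10)² = (-22)² = 484)
R(t) = 24*t (R(t) = -6*t*(-4) = 24*t)
-236144 - R(l) = -236144 - 24*484 = -236144 - 1*11616 = -236144 - 11616 = -247760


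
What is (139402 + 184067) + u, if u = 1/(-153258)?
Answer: 49574212001/153258 ≈ 3.2347e+5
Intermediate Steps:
u = -1/153258 ≈ -6.5249e-6
(139402 + 184067) + u = (139402 + 184067) - 1/153258 = 323469 - 1/153258 = 49574212001/153258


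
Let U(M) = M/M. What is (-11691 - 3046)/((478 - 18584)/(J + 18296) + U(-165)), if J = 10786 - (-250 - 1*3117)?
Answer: -478200913/14343 ≈ -33340.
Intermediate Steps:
J = 14153 (J = 10786 - (-250 - 3117) = 10786 - 1*(-3367) = 10786 + 3367 = 14153)
U(M) = 1
(-11691 - 3046)/((478 - 18584)/(J + 18296) + U(-165)) = (-11691 - 3046)/((478 - 18584)/(14153 + 18296) + 1) = -14737/(-18106/32449 + 1) = -14737/14343/32449 = -14737*32449/14343 = -478200913/14343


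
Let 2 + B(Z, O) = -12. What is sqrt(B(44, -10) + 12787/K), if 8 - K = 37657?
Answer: I*sqrt(20325678577)/37649 ≈ 3.7868*I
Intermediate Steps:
K = -37649 (K = 8 - 1*37657 = 8 - 37657 = -37649)
B(Z, O) = -14 (B(Z, O) = -2 - 12 = -14)
sqrt(B(44, -10) + 12787/K) = sqrt(-14 + 12787/(-37649)) = sqrt(-14 + 12787*(-1/37649)) = sqrt(-14 - 12787/37649) = sqrt(-539873/37649) = I*sqrt(20325678577)/37649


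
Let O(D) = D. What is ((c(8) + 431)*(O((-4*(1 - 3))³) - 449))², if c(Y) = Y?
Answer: 764909649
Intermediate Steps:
((c(8) + 431)*(O((-4*(1 - 3))³) - 449))² = ((8 + 431)*((-4*(1 - 3))³ - 449))² = (439*((-4*(-2))³ - 449))² = (439*(8³ - 449))² = (439*(512 - 449))² = (439*63)² = 27657² = 764909649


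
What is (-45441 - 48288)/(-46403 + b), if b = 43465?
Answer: 93729/2938 ≈ 31.902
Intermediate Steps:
(-45441 - 48288)/(-46403 + b) = (-45441 - 48288)/(-46403 + 43465) = -93729/(-2938) = -93729*(-1/2938) = 93729/2938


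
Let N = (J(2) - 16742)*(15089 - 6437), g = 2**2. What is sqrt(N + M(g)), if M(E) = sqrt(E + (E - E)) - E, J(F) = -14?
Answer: I*sqrt(144972914) ≈ 12040.0*I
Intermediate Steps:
g = 4
M(E) = sqrt(E) - E (M(E) = sqrt(E + 0) - E = sqrt(E) - E)
N = -144972912 (N = (-14 - 16742)*(15089 - 6437) = -16756*8652 = -144972912)
sqrt(N + M(g)) = sqrt(-144972912 + (sqrt(4) - 1*4)) = sqrt(-144972912 + (2 - 4)) = sqrt(-144972912 - 2) = sqrt(-144972914) = I*sqrt(144972914)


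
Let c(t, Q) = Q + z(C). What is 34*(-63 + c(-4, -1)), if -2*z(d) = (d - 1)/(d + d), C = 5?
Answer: -10914/5 ≈ -2182.8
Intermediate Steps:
z(d) = -(-1 + d)/(4*d) (z(d) = -(d - 1)/(2*(d + d)) = -(-1 + d)/(2*(2*d)) = -(-1 + d)*1/(2*d)/2 = -(-1 + d)/(4*d))
c(t, Q) = -⅕ + Q (c(t, Q) = Q + (¼)*(1 - 1*5)/5 = Q + (¼)*(⅕)*(1 - 5) = Q + (¼)*(⅕)*(-4) = Q - ⅕ = -⅕ + Q)
34*(-63 + c(-4, -1)) = 34*(-63 + (-⅕ - 1)) = 34*(-63 - 6/5) = 34*(-321/5) = -10914/5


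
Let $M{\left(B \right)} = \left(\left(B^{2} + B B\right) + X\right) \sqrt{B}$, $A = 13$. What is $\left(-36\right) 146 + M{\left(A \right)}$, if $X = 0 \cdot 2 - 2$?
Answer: $-5256 + 336 \sqrt{13} \approx -4044.5$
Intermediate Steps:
$X = -2$ ($X = 0 - 2 = -2$)
$M{\left(B \right)} = \sqrt{B} \left(-2 + 2 B^{2}\right)$ ($M{\left(B \right)} = \left(\left(B^{2} + B B\right) - 2\right) \sqrt{B} = \left(\left(B^{2} + B^{2}\right) - 2\right) \sqrt{B} = \left(2 B^{2} - 2\right) \sqrt{B} = \left(-2 + 2 B^{2}\right) \sqrt{B} = \sqrt{B} \left(-2 + 2 B^{2}\right)$)
$\left(-36\right) 146 + M{\left(A \right)} = \left(-36\right) 146 + 2 \sqrt{13} \left(-1 + 13^{2}\right) = -5256 + 2 \sqrt{13} \left(-1 + 169\right) = -5256 + 2 \sqrt{13} \cdot 168 = -5256 + 336 \sqrt{13}$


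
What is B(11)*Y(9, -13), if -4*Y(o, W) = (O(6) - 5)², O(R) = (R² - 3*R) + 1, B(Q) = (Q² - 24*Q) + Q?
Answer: 6468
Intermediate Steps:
B(Q) = Q² - 23*Q
O(R) = 1 + R² - 3*R
Y(o, W) = -49 (Y(o, W) = -((1 + 6² - 3*6) - 5)²/4 = -((1 + 36 - 18) - 5)²/4 = -(19 - 5)²/4 = -¼*14² = -¼*196 = -49)
B(11)*Y(9, -13) = (11*(-23 + 11))*(-49) = (11*(-12))*(-49) = -132*(-49) = 6468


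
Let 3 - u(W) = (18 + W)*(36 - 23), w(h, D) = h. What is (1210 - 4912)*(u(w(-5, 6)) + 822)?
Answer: -2428512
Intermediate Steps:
u(W) = -231 - 13*W (u(W) = 3 - (18 + W)*(36 - 23) = 3 - (18 + W)*13 = 3 - (234 + 13*W) = 3 + (-234 - 13*W) = -231 - 13*W)
(1210 - 4912)*(u(w(-5, 6)) + 822) = (1210 - 4912)*((-231 - 13*(-5)) + 822) = -3702*((-231 + 65) + 822) = -3702*(-166 + 822) = -3702*656 = -2428512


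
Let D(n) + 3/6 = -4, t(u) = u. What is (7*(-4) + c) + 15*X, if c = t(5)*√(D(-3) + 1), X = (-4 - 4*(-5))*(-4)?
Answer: -988 + 5*I*√14/2 ≈ -988.0 + 9.3541*I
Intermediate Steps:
D(n) = -9/2 (D(n) = -½ - 4 = -9/2)
X = -64 (X = (-4 + 20)*(-4) = 16*(-4) = -64)
c = 5*I*√14/2 (c = 5*√(-9/2 + 1) = 5*√(-7/2) = 5*(I*√14/2) = 5*I*√14/2 ≈ 9.3541*I)
(7*(-4) + c) + 15*X = (7*(-4) + 5*I*√14/2) + 15*(-64) = (-28 + 5*I*√14/2) - 960 = -988 + 5*I*√14/2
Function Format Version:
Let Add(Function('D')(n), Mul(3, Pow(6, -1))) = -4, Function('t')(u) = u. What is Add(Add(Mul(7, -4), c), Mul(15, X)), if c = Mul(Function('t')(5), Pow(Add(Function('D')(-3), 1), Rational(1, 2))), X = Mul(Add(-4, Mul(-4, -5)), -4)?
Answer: Add(-988, Mul(Rational(5, 2), I, Pow(14, Rational(1, 2)))) ≈ Add(-988.00, Mul(9.3541, I))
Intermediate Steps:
Function('D')(n) = Rational(-9, 2) (Function('D')(n) = Add(Rational(-1, 2), -4) = Rational(-9, 2))
X = -64 (X = Mul(Add(-4, 20), -4) = Mul(16, -4) = -64)
c = Mul(Rational(5, 2), I, Pow(14, Rational(1, 2))) (c = Mul(5, Pow(Add(Rational(-9, 2), 1), Rational(1, 2))) = Mul(5, Pow(Rational(-7, 2), Rational(1, 2))) = Mul(5, Mul(Rational(1, 2), I, Pow(14, Rational(1, 2)))) = Mul(Rational(5, 2), I, Pow(14, Rational(1, 2))) ≈ Mul(9.3541, I))
Add(Add(Mul(7, -4), c), Mul(15, X)) = Add(Add(Mul(7, -4), Mul(Rational(5, 2), I, Pow(14, Rational(1, 2)))), Mul(15, -64)) = Add(Add(-28, Mul(Rational(5, 2), I, Pow(14, Rational(1, 2)))), -960) = Add(-988, Mul(Rational(5, 2), I, Pow(14, Rational(1, 2))))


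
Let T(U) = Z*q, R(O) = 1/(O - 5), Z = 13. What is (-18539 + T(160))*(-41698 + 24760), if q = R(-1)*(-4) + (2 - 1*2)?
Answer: 313866786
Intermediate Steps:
R(O) = 1/(-5 + O)
q = 2/3 (q = -4/(-5 - 1) + (2 - 1*2) = -4/(-6) + (2 - 2) = -1/6*(-4) + 0 = 2/3 + 0 = 2/3 ≈ 0.66667)
T(U) = 26/3 (T(U) = 13*(2/3) = 26/3)
(-18539 + T(160))*(-41698 + 24760) = (-18539 + 26/3)*(-41698 + 24760) = -55591/3*(-16938) = 313866786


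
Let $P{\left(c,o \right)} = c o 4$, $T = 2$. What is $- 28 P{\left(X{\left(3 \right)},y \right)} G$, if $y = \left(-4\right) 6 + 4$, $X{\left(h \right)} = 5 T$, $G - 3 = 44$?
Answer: $1052800$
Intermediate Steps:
$G = 47$ ($G = 3 + 44 = 47$)
$X{\left(h \right)} = 10$ ($X{\left(h \right)} = 5 \cdot 2 = 10$)
$y = -20$ ($y = -24 + 4 = -20$)
$P{\left(c,o \right)} = 4 c o$
$- 28 P{\left(X{\left(3 \right)},y \right)} G = - 28 \cdot 4 \cdot 10 \left(-20\right) 47 = \left(-28\right) \left(-800\right) 47 = 22400 \cdot 47 = 1052800$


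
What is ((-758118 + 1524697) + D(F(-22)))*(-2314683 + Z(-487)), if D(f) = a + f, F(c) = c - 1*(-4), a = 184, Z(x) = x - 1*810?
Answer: -1775766085100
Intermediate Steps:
Z(x) = -810 + x (Z(x) = x - 810 = -810 + x)
F(c) = 4 + c (F(c) = c + 4 = 4 + c)
D(f) = 184 + f
((-758118 + 1524697) + D(F(-22)))*(-2314683 + Z(-487)) = ((-758118 + 1524697) + (184 + (4 - 22)))*(-2314683 + (-810 - 487)) = (766579 + (184 - 18))*(-2314683 - 1297) = (766579 + 166)*(-2315980) = 766745*(-2315980) = -1775766085100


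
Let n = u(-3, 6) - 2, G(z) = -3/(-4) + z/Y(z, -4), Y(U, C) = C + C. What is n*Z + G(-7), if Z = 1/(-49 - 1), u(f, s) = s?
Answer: 309/200 ≈ 1.5450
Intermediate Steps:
Y(U, C) = 2*C
G(z) = ¾ - z/8 (G(z) = -3/(-4) + z/((2*(-4))) = -3*(-¼) + z/(-8) = ¾ + z*(-⅛) = ¾ - z/8)
Z = -1/50 (Z = 1/(-50) = -1/50 ≈ -0.020000)
n = 4 (n = 6 - 2 = 4)
n*Z + G(-7) = 4*(-1/50) + (¾ - ⅛*(-7)) = -2/25 + (¾ + 7/8) = -2/25 + 13/8 = 309/200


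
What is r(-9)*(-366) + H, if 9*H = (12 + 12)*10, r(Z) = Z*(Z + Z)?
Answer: -177796/3 ≈ -59265.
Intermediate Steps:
r(Z) = 2*Z² (r(Z) = Z*(2*Z) = 2*Z²)
H = 80/3 (H = ((12 + 12)*10)/9 = (24*10)/9 = (⅑)*240 = 80/3 ≈ 26.667)
r(-9)*(-366) + H = (2*(-9)²)*(-366) + 80/3 = (2*81)*(-366) + 80/3 = 162*(-366) + 80/3 = -59292 + 80/3 = -177796/3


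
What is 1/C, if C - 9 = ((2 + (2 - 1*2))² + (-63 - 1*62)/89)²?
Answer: 7921/124650 ≈ 0.063546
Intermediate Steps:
C = 124650/7921 (C = 9 + ((2 + (2 - 1*2))² + (-63 - 1*62)/89)² = 9 + ((2 + (2 - 2))² + (-63 - 62)*(1/89))² = 9 + ((2 + 0)² - 125*1/89)² = 9 + (2² - 125/89)² = 9 + (4 - 125/89)² = 9 + (231/89)² = 9 + 53361/7921 = 124650/7921 ≈ 15.737)
1/C = 1/(124650/7921) = 7921/124650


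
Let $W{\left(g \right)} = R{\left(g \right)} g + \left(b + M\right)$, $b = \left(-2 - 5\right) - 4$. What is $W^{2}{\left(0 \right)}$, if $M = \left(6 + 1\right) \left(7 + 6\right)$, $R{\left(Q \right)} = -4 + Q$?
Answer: $6400$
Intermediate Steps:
$M = 91$ ($M = 7 \cdot 13 = 91$)
$b = -11$ ($b = -7 - 4 = -11$)
$W{\left(g \right)} = 80 + g \left(-4 + g\right)$ ($W{\left(g \right)} = \left(-4 + g\right) g + \left(-11 + 91\right) = g \left(-4 + g\right) + 80 = 80 + g \left(-4 + g\right)$)
$W^{2}{\left(0 \right)} = \left(80 + 0 \left(-4 + 0\right)\right)^{2} = \left(80 + 0 \left(-4\right)\right)^{2} = \left(80 + 0\right)^{2} = 80^{2} = 6400$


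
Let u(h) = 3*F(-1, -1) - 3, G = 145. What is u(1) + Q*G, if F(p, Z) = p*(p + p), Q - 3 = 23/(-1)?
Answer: -2897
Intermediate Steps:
Q = -20 (Q = 3 + 23/(-1) = 3 + 23*(-1) = 3 - 23 = -20)
F(p, Z) = 2*p**2 (F(p, Z) = p*(2*p) = 2*p**2)
u(h) = 3 (u(h) = 3*(2*(-1)**2) - 3 = 3*(2*1) - 3 = 3*2 - 3 = 6 - 3 = 3)
u(1) + Q*G = 3 - 20*145 = 3 - 2900 = -2897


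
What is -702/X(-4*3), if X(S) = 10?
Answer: -351/5 ≈ -70.200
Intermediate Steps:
-702/X(-4*3) = -702/10 = -702*1/10 = -351/5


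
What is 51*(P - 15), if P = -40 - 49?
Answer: -5304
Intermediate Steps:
P = -89
51*(P - 15) = 51*(-89 - 15) = 51*(-104) = -5304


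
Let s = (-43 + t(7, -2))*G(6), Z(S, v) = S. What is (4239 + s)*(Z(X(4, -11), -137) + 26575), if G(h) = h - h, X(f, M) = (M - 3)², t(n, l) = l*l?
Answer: 113482269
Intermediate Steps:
t(n, l) = l²
X(f, M) = (-3 + M)²
G(h) = 0
s = 0 (s = (-43 + (-2)²)*0 = (-43 + 4)*0 = -39*0 = 0)
(4239 + s)*(Z(X(4, -11), -137) + 26575) = (4239 + 0)*((-3 - 11)² + 26575) = 4239*((-14)² + 26575) = 4239*(196 + 26575) = 4239*26771 = 113482269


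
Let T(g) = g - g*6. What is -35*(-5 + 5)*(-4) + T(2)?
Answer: -10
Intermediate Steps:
T(g) = -5*g (T(g) = g - 6*g = -5*g)
-35*(-5 + 5)*(-4) + T(2) = -35*(-5 + 5)*(-4) - 5*2 = -0*(-4) - 10 = -35*0 - 10 = 0 - 10 = -10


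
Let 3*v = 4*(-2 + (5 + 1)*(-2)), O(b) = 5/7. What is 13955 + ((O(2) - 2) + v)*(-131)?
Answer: 347944/21 ≈ 16569.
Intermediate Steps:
O(b) = 5/7 (O(b) = 5*(⅐) = 5/7)
v = -56/3 (v = (4*(-2 + (5 + 1)*(-2)))/3 = (4*(-2 + 6*(-2)))/3 = (4*(-2 - 12))/3 = (4*(-14))/3 = (⅓)*(-56) = -56/3 ≈ -18.667)
13955 + ((O(2) - 2) + v)*(-131) = 13955 + ((5/7 - 2) - 56/3)*(-131) = 13955 + (-9/7 - 56/3)*(-131) = 13955 - 419/21*(-131) = 13955 + 54889/21 = 347944/21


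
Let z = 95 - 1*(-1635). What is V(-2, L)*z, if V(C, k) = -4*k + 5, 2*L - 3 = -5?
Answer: 15570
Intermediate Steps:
L = -1 (L = 3/2 + (½)*(-5) = 3/2 - 5/2 = -1)
z = 1730 (z = 95 + 1635 = 1730)
V(C, k) = 5 - 4*k
V(-2, L)*z = (5 - 4*(-1))*1730 = (5 + 4)*1730 = 9*1730 = 15570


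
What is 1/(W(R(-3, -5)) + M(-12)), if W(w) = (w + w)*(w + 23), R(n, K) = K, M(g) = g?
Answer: -1/192 ≈ -0.0052083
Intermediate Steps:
W(w) = 2*w*(23 + w) (W(w) = (2*w)*(23 + w) = 2*w*(23 + w))
1/(W(R(-3, -5)) + M(-12)) = 1/(2*(-5)*(23 - 5) - 12) = 1/(2*(-5)*18 - 12) = 1/(-180 - 12) = 1/(-192) = -1/192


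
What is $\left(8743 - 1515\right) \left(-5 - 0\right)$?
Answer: $-36140$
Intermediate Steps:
$\left(8743 - 1515\right) \left(-5 - 0\right) = 7228 \left(-5 + 0\right) = 7228 \left(-5\right) = -36140$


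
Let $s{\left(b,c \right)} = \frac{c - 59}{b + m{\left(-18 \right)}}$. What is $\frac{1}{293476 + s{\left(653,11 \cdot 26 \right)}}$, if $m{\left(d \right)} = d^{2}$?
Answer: $\frac{977}{286726279} \approx 3.4074 \cdot 10^{-6}$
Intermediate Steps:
$s{\left(b,c \right)} = \frac{-59 + c}{324 + b}$ ($s{\left(b,c \right)} = \frac{c - 59}{b + \left(-18\right)^{2}} = \frac{-59 + c}{b + 324} = \frac{-59 + c}{324 + b}$)
$\frac{1}{293476 + s{\left(653,11 \cdot 26 \right)}} = \frac{1}{293476 + \frac{-59 + 11 \cdot 26}{324 + 653}} = \frac{1}{293476 + \frac{-59 + 286}{977}} = \frac{1}{293476 + \frac{1}{977} \cdot 227} = \frac{1}{293476 + \frac{227}{977}} = \frac{1}{\frac{286726279}{977}} = \frac{977}{286726279}$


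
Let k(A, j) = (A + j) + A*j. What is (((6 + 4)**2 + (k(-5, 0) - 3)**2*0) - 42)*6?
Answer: 348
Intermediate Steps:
k(A, j) = A + j + A*j
(((6 + 4)**2 + (k(-5, 0) - 3)**2*0) - 42)*6 = (((6 + 4)**2 + ((-5 + 0 - 5*0) - 3)**2*0) - 42)*6 = ((10**2 + ((-5 + 0 + 0) - 3)**2*0) - 42)*6 = ((100 + (-5 - 3)**2*0) - 42)*6 = ((100 + (-8)**2*0) - 42)*6 = ((100 + 64*0) - 42)*6 = ((100 + 0) - 42)*6 = (100 - 42)*6 = 58*6 = 348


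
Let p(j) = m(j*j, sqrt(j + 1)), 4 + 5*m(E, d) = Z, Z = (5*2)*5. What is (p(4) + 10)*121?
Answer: 11616/5 ≈ 2323.2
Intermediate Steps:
Z = 50 (Z = 10*5 = 50)
m(E, d) = 46/5 (m(E, d) = -4/5 + (1/5)*50 = -4/5 + 10 = 46/5)
p(j) = 46/5
(p(4) + 10)*121 = (46/5 + 10)*121 = (96/5)*121 = 11616/5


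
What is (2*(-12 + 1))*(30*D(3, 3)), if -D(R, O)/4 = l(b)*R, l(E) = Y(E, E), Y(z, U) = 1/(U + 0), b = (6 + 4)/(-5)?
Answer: -3960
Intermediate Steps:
b = -2 (b = 10*(-⅕) = -2)
Y(z, U) = 1/U
l(E) = 1/E
D(R, O) = 2*R (D(R, O) = -4*R/(-2) = -(-2)*R = 2*R)
(2*(-12 + 1))*(30*D(3, 3)) = (2*(-12 + 1))*(30*(2*3)) = (2*(-11))*(30*6) = -22*180 = -3960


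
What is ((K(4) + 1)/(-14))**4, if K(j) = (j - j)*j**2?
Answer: 1/38416 ≈ 2.6031e-5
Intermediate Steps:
K(j) = 0 (K(j) = 0*j**2 = 0)
((K(4) + 1)/(-14))**4 = ((0 + 1)/(-14))**4 = (1*(-1/14))**4 = (-1/14)**4 = 1/38416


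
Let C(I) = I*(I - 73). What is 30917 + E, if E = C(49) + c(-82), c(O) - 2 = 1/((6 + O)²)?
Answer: 171795569/5776 ≈ 29743.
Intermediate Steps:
C(I) = I*(-73 + I)
c(O) = 2 + (6 + O)⁻² (c(O) = 2 + 1/((6 + O)²) = 2 + (6 + O)⁻²)
E = -6781023/5776 (E = 49*(-73 + 49) + (2 + (6 - 82)⁻²) = 49*(-24) + (2 + (-76)⁻²) = -1176 + (2 + 1/5776) = -1176 + 11553/5776 = -6781023/5776 ≈ -1174.0)
30917 + E = 30917 - 6781023/5776 = 171795569/5776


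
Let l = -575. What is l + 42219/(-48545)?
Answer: -27955594/48545 ≈ -575.87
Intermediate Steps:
l + 42219/(-48545) = -575 + 42219/(-48545) = -575 + 42219*(-1/48545) = -575 - 42219/48545 = -27955594/48545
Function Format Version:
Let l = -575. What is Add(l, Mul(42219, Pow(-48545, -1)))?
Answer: Rational(-27955594, 48545) ≈ -575.87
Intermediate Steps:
Add(l, Mul(42219, Pow(-48545, -1))) = Add(-575, Mul(42219, Pow(-48545, -1))) = Add(-575, Mul(42219, Rational(-1, 48545))) = Add(-575, Rational(-42219, 48545)) = Rational(-27955594, 48545)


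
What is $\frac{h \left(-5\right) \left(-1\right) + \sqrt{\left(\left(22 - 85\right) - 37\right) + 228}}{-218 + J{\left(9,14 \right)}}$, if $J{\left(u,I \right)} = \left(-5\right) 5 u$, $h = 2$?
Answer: $- \frac{10}{443} - \frac{8 \sqrt{2}}{443} \approx -0.048112$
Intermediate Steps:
$J{\left(u,I \right)} = - 25 u$
$\frac{h \left(-5\right) \left(-1\right) + \sqrt{\left(\left(22 - 85\right) - 37\right) + 228}}{-218 + J{\left(9,14 \right)}} = \frac{2 \left(-5\right) \left(-1\right) + \sqrt{\left(\left(22 - 85\right) - 37\right) + 228}}{-218 - 225} = \frac{\left(-10\right) \left(-1\right) + \sqrt{\left(-63 - 37\right) + 228}}{-218 - 225} = \frac{10 + \sqrt{-100 + 228}}{-443} = \left(10 + \sqrt{128}\right) \left(- \frac{1}{443}\right) = \left(10 + 8 \sqrt{2}\right) \left(- \frac{1}{443}\right) = - \frac{10}{443} - \frac{8 \sqrt{2}}{443}$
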